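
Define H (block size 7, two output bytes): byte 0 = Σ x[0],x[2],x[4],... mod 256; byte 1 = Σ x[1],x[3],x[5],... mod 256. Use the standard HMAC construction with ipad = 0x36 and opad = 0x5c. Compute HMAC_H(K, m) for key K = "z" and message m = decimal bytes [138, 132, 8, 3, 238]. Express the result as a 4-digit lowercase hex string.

Key "z" = 7a is 1 byte ≤ B = 7; zero-pad to 7 bytes: K' = 7a 00 00 00 00 00 00.
K' ⊕ ipad = 4c 36 36 36 36 36 36.  K' ⊕ opad = 26 5c 5c 5c 5c 5c 5c.
Inner input = (K'⊕ipad) ∥ m = 4c 36 36 36 36 36 36 ∥ 8a 84 08 03 ee.
Inner hash: even-index sum = 373 mod 256 = 117; odd-index sum = 546 mod 256 = 34 → 75 22.
Outer input = (K'⊕opad) ∥ inner = 26 5c 5c 5c 5c 5c 5c ∥ 75 22.
Outer hash (tag): even-index sum = 348 mod 256 = 92; odd-index sum = 393 mod 256 = 137 → 5c 89.

5c89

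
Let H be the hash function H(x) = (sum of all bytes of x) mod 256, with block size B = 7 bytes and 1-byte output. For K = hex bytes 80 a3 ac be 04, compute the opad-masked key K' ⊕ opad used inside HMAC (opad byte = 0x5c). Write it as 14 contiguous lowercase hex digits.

Key hex bytes 80 a3 ac be 04 is 5 bytes ≤ B = 7; zero-pad to 7 bytes: K' = 80 a3 ac be 04 00 00.
XOR each byte with 0x5c: 80⊕5c=dc, a3⊕5c=ff, ac⊕5c=f0, be⊕5c=e2, 04⊕5c=58, 00⊕5c=5c, 00⊕5c=5c.

dcfff0e2585c5c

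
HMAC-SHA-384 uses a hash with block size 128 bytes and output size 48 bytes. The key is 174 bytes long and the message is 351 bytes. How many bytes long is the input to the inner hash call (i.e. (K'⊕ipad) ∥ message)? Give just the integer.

479

Key is 174 > 128 bytes, so it is hashed to 48 bytes then zero-padded to 128: |K'| = 128.
Inner input = (K'⊕ipad) ∥ m → 128 + 351 = 479 bytes.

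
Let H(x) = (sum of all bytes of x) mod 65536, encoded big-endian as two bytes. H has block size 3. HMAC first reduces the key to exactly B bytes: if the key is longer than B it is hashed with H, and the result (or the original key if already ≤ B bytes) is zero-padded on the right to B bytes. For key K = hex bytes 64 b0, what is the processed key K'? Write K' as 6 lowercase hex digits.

64b000

Key hex bytes 64 b0 is 2 bytes ≤ B = 3; zero-pad to 3 bytes: K' = 64 b0 00.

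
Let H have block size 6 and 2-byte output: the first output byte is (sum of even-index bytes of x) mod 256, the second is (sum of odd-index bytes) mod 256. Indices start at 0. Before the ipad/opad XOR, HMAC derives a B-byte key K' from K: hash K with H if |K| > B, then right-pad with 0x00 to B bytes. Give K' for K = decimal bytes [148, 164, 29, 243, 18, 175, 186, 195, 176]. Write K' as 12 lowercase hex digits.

|K| = 9 > B = 6, so first hash the key.
H(K): even-index sum = 557 mod 256 = 45; odd-index sum = 777 mod 256 = 9 → 2d 09.
Zero-pad H(K) = 2d 09 to 6 bytes: K' = 2d 09 00 00 00 00.

2d0900000000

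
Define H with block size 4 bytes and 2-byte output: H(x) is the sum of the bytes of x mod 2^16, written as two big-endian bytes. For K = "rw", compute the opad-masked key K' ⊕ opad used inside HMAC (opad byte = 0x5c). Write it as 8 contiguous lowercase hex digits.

2e2b5c5c

Key "rw" = 72 77 is 2 bytes ≤ B = 4; zero-pad to 4 bytes: K' = 72 77 00 00.
XOR each byte with 0x5c: 72⊕5c=2e, 77⊕5c=2b, 00⊕5c=5c, 00⊕5c=5c.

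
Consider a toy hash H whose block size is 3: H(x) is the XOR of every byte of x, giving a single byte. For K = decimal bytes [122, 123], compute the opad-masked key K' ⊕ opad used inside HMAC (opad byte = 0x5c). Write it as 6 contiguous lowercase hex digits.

Key decimal bytes [122, 123] = 7a 7b is 2 bytes ≤ B = 3; zero-pad to 3 bytes: K' = 7a 7b 00.
XOR each byte with 0x5c: 7a⊕5c=26, 7b⊕5c=27, 00⊕5c=5c.

26275c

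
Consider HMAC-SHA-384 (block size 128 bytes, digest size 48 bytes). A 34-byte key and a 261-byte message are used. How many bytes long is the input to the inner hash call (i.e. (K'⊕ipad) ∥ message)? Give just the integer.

389

Key is 34 ≤ 128 bytes, zero-padded: |K'| = 128.
Inner input = (K'⊕ipad) ∥ m → 128 + 261 = 389 bytes.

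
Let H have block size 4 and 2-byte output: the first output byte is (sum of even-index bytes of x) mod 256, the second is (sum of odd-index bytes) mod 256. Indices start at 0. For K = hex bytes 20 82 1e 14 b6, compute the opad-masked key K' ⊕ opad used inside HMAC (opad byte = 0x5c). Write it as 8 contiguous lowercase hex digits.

a8ca5c5c

Key hex bytes 20 82 1e 14 b6 is 5 bytes > B = 4, so hash it first: H(key) = f4 96, then zero-pad to 4 bytes: K' = f4 96 00 00.
XOR each byte with 0x5c: f4⊕5c=a8, 96⊕5c=ca, 00⊕5c=5c, 00⊕5c=5c.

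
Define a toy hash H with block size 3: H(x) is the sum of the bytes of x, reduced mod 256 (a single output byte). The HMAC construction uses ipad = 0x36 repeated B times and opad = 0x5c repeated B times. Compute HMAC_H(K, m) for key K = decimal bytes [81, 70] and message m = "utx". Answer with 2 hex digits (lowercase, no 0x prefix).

f1

Key decimal bytes [81, 70] = 51 46 is 2 bytes ≤ B = 3; zero-pad to 3 bytes: K' = 51 46 00.
K' ⊕ ipad = 67 70 36.  K' ⊕ opad = 0d 1a 5c.
Inner input = (K'⊕ipad) ∥ m = 67 70 36 ∥ 75 74 78.
Inner hash: sum = 103+112+54+117+116+120 = 622; mod 256 = 110 → 6e.
Outer input = (K'⊕opad) ∥ inner = 0d 1a 5c ∥ 6e.
Outer hash (tag): sum = 13+26+92+110 = 241 → f1.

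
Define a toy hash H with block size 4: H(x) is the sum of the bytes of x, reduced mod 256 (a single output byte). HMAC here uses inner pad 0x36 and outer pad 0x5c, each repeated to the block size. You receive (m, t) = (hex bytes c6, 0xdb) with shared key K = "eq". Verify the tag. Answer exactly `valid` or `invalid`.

invalid

Key "eq" = 65 71 is 2 bytes ≤ B = 4; zero-pad to 4 bytes: K' = 65 71 00 00.
K' ⊕ ipad = 53 47 36 36; K' ⊕ opad = 39 2d 5c 5c.
Inner hash: sum = 83+71+54+54+198 = 460; mod 256 = 204 → cc.
Outer hash (recomputed tag): sum = 57+45+92+92+204 = 490; mod 256 = 234 → ea.
Recomputed tag = ea; claimed = db → mismatch.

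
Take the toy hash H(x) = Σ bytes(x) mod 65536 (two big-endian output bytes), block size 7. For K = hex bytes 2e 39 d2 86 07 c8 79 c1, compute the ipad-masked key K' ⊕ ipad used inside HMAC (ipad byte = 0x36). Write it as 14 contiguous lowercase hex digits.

35fe3636363636

Key hex bytes 2e 39 d2 86 07 c8 79 c1 is 8 bytes > B = 7, so hash it first: H(key) = 03 c8, then zero-pad to 7 bytes: K' = 03 c8 00 00 00 00 00.
XOR each byte with 0x36: 03⊕36=35, c8⊕36=fe, 00⊕36=36, 00⊕36=36, 00⊕36=36, 00⊕36=36, 00⊕36=36.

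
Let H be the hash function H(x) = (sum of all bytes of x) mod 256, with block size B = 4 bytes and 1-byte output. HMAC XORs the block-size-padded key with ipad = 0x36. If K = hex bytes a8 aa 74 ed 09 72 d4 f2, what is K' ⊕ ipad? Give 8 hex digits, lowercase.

Key hex bytes a8 aa 74 ed 09 72 d4 f2 is 8 bytes > B = 4, so hash it first: H(key) = f4, then zero-pad to 4 bytes: K' = f4 00 00 00.
XOR each byte with 0x36: f4⊕36=c2, 00⊕36=36, 00⊕36=36, 00⊕36=36.

c2363636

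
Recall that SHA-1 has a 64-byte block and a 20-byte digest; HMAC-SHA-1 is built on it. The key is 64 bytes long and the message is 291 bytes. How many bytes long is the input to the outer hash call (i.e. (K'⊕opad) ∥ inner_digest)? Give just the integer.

Key is 64 ≤ 64 bytes, zero-padded: |K'| = 64.
Outer input = (K'⊕opad) ∥ H(inner) → 64 + 20 = 84 bytes.

84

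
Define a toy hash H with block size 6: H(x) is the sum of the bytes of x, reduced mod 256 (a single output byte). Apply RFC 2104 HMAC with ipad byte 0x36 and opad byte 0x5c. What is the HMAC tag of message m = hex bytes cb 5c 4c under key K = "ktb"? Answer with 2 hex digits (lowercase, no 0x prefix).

b9

Key "ktb" = 6b 74 62 is 3 bytes ≤ B = 6; zero-pad to 6 bytes: K' = 6b 74 62 00 00 00.
K' ⊕ ipad = 5d 42 54 36 36 36.  K' ⊕ opad = 37 28 3e 5c 5c 5c.
Inner input = (K'⊕ipad) ∥ m = 5d 42 54 36 36 36 ∥ cb 5c 4c.
Inner hash: sum = 93+66+84+54+54+54+203+92+76 = 776; mod 256 = 8 → 08.
Outer input = (K'⊕opad) ∥ inner = 37 28 3e 5c 5c 5c ∥ 08.
Outer hash (tag): sum = 55+40+62+92+92+92+8 = 441; mod 256 = 185 → b9.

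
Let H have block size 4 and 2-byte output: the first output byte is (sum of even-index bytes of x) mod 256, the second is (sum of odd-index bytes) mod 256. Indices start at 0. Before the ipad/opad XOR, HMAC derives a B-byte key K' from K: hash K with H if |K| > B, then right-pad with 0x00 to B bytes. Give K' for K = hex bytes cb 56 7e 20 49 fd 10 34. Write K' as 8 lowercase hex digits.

|K| = 8 > B = 4, so first hash the key.
H(K): even-index sum = 418 mod 256 = 162; odd-index sum = 423 mod 256 = 167 → a2 a7.
Zero-pad H(K) = a2 a7 to 4 bytes: K' = a2 a7 00 00.

a2a70000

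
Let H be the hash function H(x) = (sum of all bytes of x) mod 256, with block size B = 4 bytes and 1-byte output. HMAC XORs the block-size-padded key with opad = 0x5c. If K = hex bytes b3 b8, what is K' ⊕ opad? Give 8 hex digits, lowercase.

Key hex bytes b3 b8 is 2 bytes ≤ B = 4; zero-pad to 4 bytes: K' = b3 b8 00 00.
XOR each byte with 0x5c: b3⊕5c=ef, b8⊕5c=e4, 00⊕5c=5c, 00⊕5c=5c.

efe45c5c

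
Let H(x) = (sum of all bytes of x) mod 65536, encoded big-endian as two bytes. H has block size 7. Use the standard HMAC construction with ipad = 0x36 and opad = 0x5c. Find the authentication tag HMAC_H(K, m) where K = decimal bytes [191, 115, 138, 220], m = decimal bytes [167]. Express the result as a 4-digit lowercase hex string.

043c

Key decimal bytes [191, 115, 138, 220] = bf 73 8a dc is 4 bytes ≤ B = 7; zero-pad to 7 bytes: K' = bf 73 8a dc 00 00 00.
K' ⊕ ipad = 89 45 bc ea 36 36 36.  K' ⊕ opad = e3 2f d6 80 5c 5c 5c.
Inner input = (K'⊕ipad) ∥ m = 89 45 bc ea 36 36 36 ∥ a7.
Inner hash: sum = 137+69+188+234+54+54+54+167 = 957 → 03 bd.
Outer input = (K'⊕opad) ∥ inner = e3 2f d6 80 5c 5c 5c ∥ 03 bd.
Outer hash (tag): sum = 227+47+214+128+92+92+92+3+189 = 1084 → 04 3c.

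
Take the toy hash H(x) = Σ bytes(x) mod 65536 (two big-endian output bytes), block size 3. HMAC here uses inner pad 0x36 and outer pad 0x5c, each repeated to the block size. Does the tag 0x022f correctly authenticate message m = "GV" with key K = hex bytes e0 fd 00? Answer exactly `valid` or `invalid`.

valid

Key hex bytes e0 fd 00 is exactly B = 3 bytes: K' = e0 fd 00.
K' ⊕ ipad = d6 cb 36; K' ⊕ opad = bc a1 5c.
Inner hash: sum = 214+203+54+71+86 = 628 → 02 74.
Outer hash (recomputed tag): sum = 188+161+92+2+116 = 559 → 02 2f.
Recomputed tag = 022f; claimed = 022f → match.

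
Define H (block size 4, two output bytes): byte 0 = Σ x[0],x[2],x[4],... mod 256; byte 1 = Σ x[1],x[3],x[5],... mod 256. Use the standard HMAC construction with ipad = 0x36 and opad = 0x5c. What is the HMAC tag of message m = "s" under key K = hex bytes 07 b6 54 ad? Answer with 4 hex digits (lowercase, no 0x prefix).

69f6

Key hex bytes 07 b6 54 ad is exactly B = 4 bytes: K' = 07 b6 54 ad.
K' ⊕ ipad = 31 80 62 9b.  K' ⊕ opad = 5b ea 08 f1.
Inner input = (K'⊕ipad) ∥ m = 31 80 62 9b ∥ 73.
Inner hash: even-index sum = 262 mod 256 = 6; odd-index sum = 283 mod 256 = 27 → 06 1b.
Outer input = (K'⊕opad) ∥ inner = 5b ea 08 f1 ∥ 06 1b.
Outer hash (tag): even-index sum = 105 mod 256 = 105; odd-index sum = 502 mod 256 = 246 → 69 f6.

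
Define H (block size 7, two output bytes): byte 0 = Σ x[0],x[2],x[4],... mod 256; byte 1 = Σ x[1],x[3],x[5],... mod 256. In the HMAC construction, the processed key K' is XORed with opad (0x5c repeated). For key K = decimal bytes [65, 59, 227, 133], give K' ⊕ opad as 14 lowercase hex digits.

Key decimal bytes [65, 59, 227, 133] = 41 3b e3 85 is 4 bytes ≤ B = 7; zero-pad to 7 bytes: K' = 41 3b e3 85 00 00 00.
XOR each byte with 0x5c: 41⊕5c=1d, 3b⊕5c=67, e3⊕5c=bf, 85⊕5c=d9, 00⊕5c=5c, 00⊕5c=5c, 00⊕5c=5c.

1d67bfd95c5c5c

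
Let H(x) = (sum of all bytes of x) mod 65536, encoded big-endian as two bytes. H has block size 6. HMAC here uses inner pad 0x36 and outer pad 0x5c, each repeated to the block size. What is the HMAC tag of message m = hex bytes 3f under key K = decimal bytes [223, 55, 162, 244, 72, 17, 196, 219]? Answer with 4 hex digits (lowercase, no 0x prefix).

039c

Key decimal bytes [223, 55, 162, 244, 72, 17, 196, 219] = df 37 a2 f4 48 11 c4 db is 8 bytes > B = 6, so hash it first: H(key) = 04 a4, then zero-pad to 6 bytes: K' = 04 a4 00 00 00 00.
K' ⊕ ipad = 32 92 36 36 36 36.  K' ⊕ opad = 58 f8 5c 5c 5c 5c.
Inner input = (K'⊕ipad) ∥ m = 32 92 36 36 36 36 ∥ 3f.
Inner hash: sum = 50+146+54+54+54+54+63 = 475 → 01 db.
Outer input = (K'⊕opad) ∥ inner = 58 f8 5c 5c 5c 5c ∥ 01 db.
Outer hash (tag): sum = 88+248+92+92+92+92+1+219 = 924 → 03 9c.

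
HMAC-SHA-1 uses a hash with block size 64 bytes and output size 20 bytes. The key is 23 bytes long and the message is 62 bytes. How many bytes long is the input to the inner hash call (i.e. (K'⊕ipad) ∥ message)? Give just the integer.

Key is 23 ≤ 64 bytes, zero-padded: |K'| = 64.
Inner input = (K'⊕ipad) ∥ m → 64 + 62 = 126 bytes.

126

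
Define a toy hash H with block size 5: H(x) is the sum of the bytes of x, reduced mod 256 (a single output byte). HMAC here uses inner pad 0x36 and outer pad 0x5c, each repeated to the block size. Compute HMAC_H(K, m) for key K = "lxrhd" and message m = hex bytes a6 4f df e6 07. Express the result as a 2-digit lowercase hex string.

Key "lxrhd" = 6c 78 72 68 64 is exactly B = 5 bytes: K' = 6c 78 72 68 64.
K' ⊕ ipad = 5a 4e 44 5e 52.  K' ⊕ opad = 30 24 2e 34 38.
Inner input = (K'⊕ipad) ∥ m = 5a 4e 44 5e 52 ∥ a6 4f df e6 07.
Inner hash: sum = 90+78+68+94+82+166+79+223+230+7 = 1117; mod 256 = 93 → 5d.
Outer input = (K'⊕opad) ∥ inner = 30 24 2e 34 38 ∥ 5d.
Outer hash (tag): sum = 48+36+46+52+56+93 = 331; mod 256 = 75 → 4b.

4b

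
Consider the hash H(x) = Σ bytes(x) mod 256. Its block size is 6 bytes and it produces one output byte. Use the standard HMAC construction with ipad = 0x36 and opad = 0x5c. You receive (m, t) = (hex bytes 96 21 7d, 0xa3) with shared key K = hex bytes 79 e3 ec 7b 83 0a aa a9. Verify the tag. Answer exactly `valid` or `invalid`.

invalid

Key hex bytes 79 e3 ec 7b 83 0a aa a9 is 8 bytes > B = 6, so hash it first: H(key) = a3, then zero-pad to 6 bytes: K' = a3 00 00 00 00 00.
K' ⊕ ipad = 95 36 36 36 36 36; K' ⊕ opad = ff 5c 5c 5c 5c 5c.
Inner hash: sum = 149+54+54+54+54+54+150+33+125 = 727; mod 256 = 215 → d7.
Outer hash (recomputed tag): sum = 255+92+92+92+92+92+215 = 930; mod 256 = 162 → a2.
Recomputed tag = a2; claimed = a3 → mismatch.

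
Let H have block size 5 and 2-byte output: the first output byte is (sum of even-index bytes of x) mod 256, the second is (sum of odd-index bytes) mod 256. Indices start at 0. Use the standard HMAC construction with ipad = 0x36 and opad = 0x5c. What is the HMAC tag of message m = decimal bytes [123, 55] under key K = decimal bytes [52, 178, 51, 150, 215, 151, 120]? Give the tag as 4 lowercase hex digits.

Key decimal bytes [52, 178, 51, 150, 215, 151, 120] = 34 b2 33 96 d7 97 78 is 7 bytes > B = 5, so hash it first: H(key) = b6 df, then zero-pad to 5 bytes: K' = b6 df 00 00 00.
K' ⊕ ipad = 80 e9 36 36 36.  K' ⊕ opad = ea 83 5c 5c 5c.
Inner input = (K'⊕ipad) ∥ m = 80 e9 36 36 36 ∥ 7b 37.
Inner hash: even-index sum = 291 mod 256 = 35; odd-index sum = 410 mod 256 = 154 → 23 9a.
Outer input = (K'⊕opad) ∥ inner = ea 83 5c 5c 5c ∥ 23 9a.
Outer hash (tag): even-index sum = 572 mod 256 = 60; odd-index sum = 258 mod 256 = 2 → 3c 02.

3c02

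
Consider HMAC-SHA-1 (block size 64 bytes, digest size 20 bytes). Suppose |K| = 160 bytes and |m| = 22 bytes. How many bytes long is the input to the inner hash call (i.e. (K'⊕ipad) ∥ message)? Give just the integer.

Key is 160 > 64 bytes, so it is hashed to 20 bytes then zero-padded to 64: |K'| = 64.
Inner input = (K'⊕ipad) ∥ m → 64 + 22 = 86 bytes.

86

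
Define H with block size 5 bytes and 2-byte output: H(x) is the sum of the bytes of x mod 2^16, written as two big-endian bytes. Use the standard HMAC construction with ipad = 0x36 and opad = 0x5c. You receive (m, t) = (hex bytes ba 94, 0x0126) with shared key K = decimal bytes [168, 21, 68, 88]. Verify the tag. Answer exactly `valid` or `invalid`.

invalid

Key decimal bytes [168, 21, 68, 88] = a8 15 44 58 is 4 bytes ≤ B = 5; zero-pad to 5 bytes: K' = a8 15 44 58 00.
K' ⊕ ipad = 9e 23 72 6e 36; K' ⊕ opad = f4 49 18 04 5c.
Inner hash: sum = 158+35+114+110+54+186+148 = 805 → 03 25.
Outer hash (recomputed tag): sum = 244+73+24+4+92+3+37 = 477 → 01 dd.
Recomputed tag = 01dd; claimed = 0126 → mismatch.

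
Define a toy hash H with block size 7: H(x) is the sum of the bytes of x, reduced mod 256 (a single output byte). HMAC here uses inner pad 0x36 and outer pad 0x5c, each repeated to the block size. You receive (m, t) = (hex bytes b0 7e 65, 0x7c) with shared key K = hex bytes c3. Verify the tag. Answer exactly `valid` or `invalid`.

invalid

Key hex bytes c3 is 1 byte ≤ B = 7; zero-pad to 7 bytes: K' = c3 00 00 00 00 00 00.
K' ⊕ ipad = f5 36 36 36 36 36 36; K' ⊕ opad = 9f 5c 5c 5c 5c 5c 5c.
Inner hash: sum = 245+54+54+54+54+54+54+176+126+101 = 972; mod 256 = 204 → cc.
Outer hash (recomputed tag): sum = 159+92+92+92+92+92+92+204 = 915; mod 256 = 147 → 93.
Recomputed tag = 93; claimed = 7c → mismatch.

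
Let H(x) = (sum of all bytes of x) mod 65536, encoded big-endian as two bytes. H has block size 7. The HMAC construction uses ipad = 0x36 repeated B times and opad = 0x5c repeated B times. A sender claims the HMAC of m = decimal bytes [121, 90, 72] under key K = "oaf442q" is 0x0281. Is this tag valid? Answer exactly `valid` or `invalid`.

Key "oaf442q" = 6f 61 66 34 34 32 71 is exactly B = 7 bytes: K' = 6f 61 66 34 34 32 71.
K' ⊕ ipad = 59 57 50 02 02 04 47; K' ⊕ opad = 33 3d 3a 68 68 6e 2d.
Inner hash: sum = 89+87+80+2+2+4+71+121+90+72 = 618 → 02 6a.
Outer hash (recomputed tag): sum = 51+61+58+104+104+110+45+2+106 = 641 → 02 81.
Recomputed tag = 0281; claimed = 0281 → match.

valid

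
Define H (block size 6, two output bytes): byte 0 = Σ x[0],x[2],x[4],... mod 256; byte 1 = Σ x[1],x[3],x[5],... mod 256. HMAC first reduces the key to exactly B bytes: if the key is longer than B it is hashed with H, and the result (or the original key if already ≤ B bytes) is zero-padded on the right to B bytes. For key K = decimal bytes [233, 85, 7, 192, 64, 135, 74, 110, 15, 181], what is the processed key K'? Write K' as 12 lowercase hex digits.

89bf00000000

|K| = 10 > B = 6, so first hash the key.
H(K): even-index sum = 393 mod 256 = 137; odd-index sum = 703 mod 256 = 191 → 89 bf.
Zero-pad H(K) = 89 bf to 6 bytes: K' = 89 bf 00 00 00 00.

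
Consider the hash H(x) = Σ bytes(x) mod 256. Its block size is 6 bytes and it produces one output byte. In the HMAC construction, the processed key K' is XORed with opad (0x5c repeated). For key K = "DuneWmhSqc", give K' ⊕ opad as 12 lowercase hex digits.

835c5c5c5c5c

Key "DuneWmhSqc" = 44 75 6e 65 57 6d 68 53 71 63 is 10 bytes > B = 6, so hash it first: H(key) = df, then zero-pad to 6 bytes: K' = df 00 00 00 00 00.
XOR each byte with 0x5c: df⊕5c=83, 00⊕5c=5c, 00⊕5c=5c, 00⊕5c=5c, 00⊕5c=5c, 00⊕5c=5c.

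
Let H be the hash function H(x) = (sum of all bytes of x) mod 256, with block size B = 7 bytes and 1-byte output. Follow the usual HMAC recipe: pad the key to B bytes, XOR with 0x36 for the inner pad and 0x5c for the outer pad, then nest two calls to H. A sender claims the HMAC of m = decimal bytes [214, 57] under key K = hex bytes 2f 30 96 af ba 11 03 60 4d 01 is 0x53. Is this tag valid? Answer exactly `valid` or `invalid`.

invalid

Key hex bytes 2f 30 96 af ba 11 03 60 4d 01 is 10 bytes > B = 7, so hash it first: H(key) = 20, then zero-pad to 7 bytes: K' = 20 00 00 00 00 00 00.
K' ⊕ ipad = 16 36 36 36 36 36 36; K' ⊕ opad = 7c 5c 5c 5c 5c 5c 5c.
Inner hash: sum = 22+54+54+54+54+54+54+214+57 = 617; mod 256 = 105 → 69.
Outer hash (recomputed tag): sum = 124+92+92+92+92+92+92+105 = 781; mod 256 = 13 → 0d.
Recomputed tag = 0d; claimed = 53 → mismatch.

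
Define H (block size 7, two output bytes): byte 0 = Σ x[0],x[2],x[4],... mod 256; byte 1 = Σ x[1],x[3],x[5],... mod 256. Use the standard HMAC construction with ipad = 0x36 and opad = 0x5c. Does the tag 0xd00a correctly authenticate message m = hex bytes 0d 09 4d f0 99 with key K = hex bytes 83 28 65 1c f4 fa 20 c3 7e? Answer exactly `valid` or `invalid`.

Key hex bytes 83 28 65 1c f4 fa 20 c3 7e is 9 bytes > B = 7, so hash it first: H(key) = 7a 01, then zero-pad to 7 bytes: K' = 7a 01 00 00 00 00 00.
K' ⊕ ipad = 4c 37 36 36 36 36 36; K' ⊕ opad = 26 5d 5c 5c 5c 5c 5c.
Inner hash: even-index sum = 487 mod 256 = 231; odd-index sum = 406 mod 256 = 150 → e7 96.
Outer hash (recomputed tag): even-index sum = 464 mod 256 = 208; odd-index sum = 508 mod 256 = 252 → d0 fc.
Recomputed tag = d0fc; claimed = d00a → mismatch.

invalid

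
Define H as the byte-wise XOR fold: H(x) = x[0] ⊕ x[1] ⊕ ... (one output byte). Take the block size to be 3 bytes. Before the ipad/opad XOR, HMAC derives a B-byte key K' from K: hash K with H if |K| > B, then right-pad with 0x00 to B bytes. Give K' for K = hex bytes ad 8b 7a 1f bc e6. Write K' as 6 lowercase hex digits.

|K| = 6 > B = 3, so first hash the key.
H(K): XOR ad⊕8b⊕7a⊕1f⊕bc⊕e6 = 19.
Zero-pad H(K) = 19 to 3 bytes: K' = 19 00 00.

190000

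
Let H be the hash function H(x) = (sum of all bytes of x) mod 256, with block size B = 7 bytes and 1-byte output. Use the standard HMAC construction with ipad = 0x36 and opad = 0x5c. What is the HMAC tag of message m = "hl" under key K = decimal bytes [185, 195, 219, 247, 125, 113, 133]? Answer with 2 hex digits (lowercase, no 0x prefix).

28

Key decimal bytes [185, 195, 219, 247, 125, 113, 133] = b9 c3 db f7 7d 71 85 is exactly B = 7 bytes: K' = b9 c3 db f7 7d 71 85.
K' ⊕ ipad = 8f f5 ed c1 4b 47 b3.  K' ⊕ opad = e5 9f 87 ab 21 2d d9.
Inner input = (K'⊕ipad) ∥ m = 8f f5 ed c1 4b 47 b3 ∥ 68 6c.
Inner hash: sum = 143+245+237+193+75+71+179+104+108 = 1355; mod 256 = 75 → 4b.
Outer input = (K'⊕opad) ∥ inner = e5 9f 87 ab 21 2d d9 ∥ 4b.
Outer hash (tag): sum = 229+159+135+171+33+45+217+75 = 1064; mod 256 = 40 → 28.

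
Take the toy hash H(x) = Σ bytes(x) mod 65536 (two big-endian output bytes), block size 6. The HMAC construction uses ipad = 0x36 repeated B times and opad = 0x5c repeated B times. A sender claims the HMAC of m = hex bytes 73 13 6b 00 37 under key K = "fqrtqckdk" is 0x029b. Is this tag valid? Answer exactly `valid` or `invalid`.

valid

Key "fqrtqckdk" = 66 71 72 74 71 63 6b 64 6b is 9 bytes > B = 6, so hash it first: H(key) = 03 cb, then zero-pad to 6 bytes: K' = 03 cb 00 00 00 00.
K' ⊕ ipad = 35 fd 36 36 36 36; K' ⊕ opad = 5f 97 5c 5c 5c 5c.
Inner hash: sum = 53+253+54+54+54+54+115+19+107+0+55 = 818 → 03 32.
Outer hash (recomputed tag): sum = 95+151+92+92+92+92+3+50 = 667 → 02 9b.
Recomputed tag = 029b; claimed = 029b → match.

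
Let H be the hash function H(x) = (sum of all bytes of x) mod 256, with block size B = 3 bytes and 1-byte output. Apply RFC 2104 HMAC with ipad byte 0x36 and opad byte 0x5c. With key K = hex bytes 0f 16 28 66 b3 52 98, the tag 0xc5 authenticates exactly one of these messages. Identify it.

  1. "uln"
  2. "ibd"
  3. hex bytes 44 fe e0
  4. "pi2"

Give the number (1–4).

2

Key hex bytes 0f 16 28 66 b3 52 98 is 7 bytes > B = 3, so hash it first: H(key) = 50, then zero-pad to 3 bytes: K' = 50 00 00.
K' ⊕ ipad = 66 36 36; K' ⊕ opad = 0c 5c 5c.
m1: inner = H(66 36 36 75 6c 6e) = 21; tag = H(0c 5c 5c 21) = e5
m2: inner = H(66 36 36 69 62 64) = 01; tag = H(0c 5c 5c 01) = c5 ← matches
m3: inner = H(66 36 36 44 fe e0) = f4; tag = H(0c 5c 5c f4) = b8
m4: inner = H(66 36 36 70 69 32) = dd; tag = H(0c 5c 5c dd) = a1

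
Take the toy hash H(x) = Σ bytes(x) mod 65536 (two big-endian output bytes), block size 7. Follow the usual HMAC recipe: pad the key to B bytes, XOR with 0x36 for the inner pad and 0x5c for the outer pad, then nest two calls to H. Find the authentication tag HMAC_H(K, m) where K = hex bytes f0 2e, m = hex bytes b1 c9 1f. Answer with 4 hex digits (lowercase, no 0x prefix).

0372

Key hex bytes f0 2e is 2 bytes ≤ B = 7; zero-pad to 7 bytes: K' = f0 2e 00 00 00 00 00.
K' ⊕ ipad = c6 18 36 36 36 36 36.  K' ⊕ opad = ac 72 5c 5c 5c 5c 5c.
Inner input = (K'⊕ipad) ∥ m = c6 18 36 36 36 36 36 ∥ b1 c9 1f.
Inner hash: sum = 198+24+54+54+54+54+54+177+201+31 = 901 → 03 85.
Outer input = (K'⊕opad) ∥ inner = ac 72 5c 5c 5c 5c 5c ∥ 03 85.
Outer hash (tag): sum = 172+114+92+92+92+92+92+3+133 = 882 → 03 72.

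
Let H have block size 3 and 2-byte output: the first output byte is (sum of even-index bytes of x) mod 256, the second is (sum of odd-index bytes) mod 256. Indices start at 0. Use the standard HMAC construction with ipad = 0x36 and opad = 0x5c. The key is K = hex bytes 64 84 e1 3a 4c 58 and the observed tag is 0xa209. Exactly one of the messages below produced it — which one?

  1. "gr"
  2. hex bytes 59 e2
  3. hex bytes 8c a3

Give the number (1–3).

Key hex bytes 64 84 e1 3a 4c 58 is 6 bytes > B = 3, so hash it first: H(key) = 91 16, then zero-pad to 3 bytes: K' = 91 16 00.
K' ⊕ ipad = a7 20 36; K' ⊕ opad = cd 4a 5c.
m1: inner = H(a7 20 36 67 72) = 4f 87; tag = H(cd 4a 5c 4f 87) = b099
m2: inner = H(a7 20 36 59 e2) = bf 79; tag = H(cd 4a 5c bf 79) = a209 ← matches
m3: inner = H(a7 20 36 8c a3) = 80 ac; tag = H(cd 4a 5c 80 ac) = d5ca

2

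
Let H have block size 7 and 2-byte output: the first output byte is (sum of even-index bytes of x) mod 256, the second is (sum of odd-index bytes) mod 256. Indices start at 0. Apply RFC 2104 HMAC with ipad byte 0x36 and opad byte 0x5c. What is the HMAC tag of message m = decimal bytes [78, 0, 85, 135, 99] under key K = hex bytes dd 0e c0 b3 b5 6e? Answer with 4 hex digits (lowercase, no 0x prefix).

7d94

Key hex bytes dd 0e c0 b3 b5 6e is 6 bytes ≤ B = 7; zero-pad to 7 bytes: K' = dd 0e c0 b3 b5 6e 00.
K' ⊕ ipad = eb 38 f6 85 83 58 36.  K' ⊕ opad = 81 52 9c ef e9 32 5c.
Inner input = (K'⊕ipad) ∥ m = eb 38 f6 85 83 58 36 ∥ 4e 00 55 87 63.
Inner hash: even-index sum = 801 mod 256 = 33; odd-index sum = 539 mod 256 = 27 → 21 1b.
Outer input = (K'⊕opad) ∥ inner = 81 52 9c ef e9 32 5c ∥ 21 1b.
Outer hash (tag): even-index sum = 637 mod 256 = 125; odd-index sum = 404 mod 256 = 148 → 7d 94.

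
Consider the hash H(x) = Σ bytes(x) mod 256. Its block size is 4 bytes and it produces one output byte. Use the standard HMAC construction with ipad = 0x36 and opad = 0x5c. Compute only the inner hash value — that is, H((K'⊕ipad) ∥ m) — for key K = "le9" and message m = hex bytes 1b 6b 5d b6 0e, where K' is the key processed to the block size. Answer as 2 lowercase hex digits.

99

Key "le9" = 6c 65 39 is 3 bytes ≤ B = 4; zero-pad to 4 bytes: K' = 6c 65 39 00.
K' ⊕ ipad = 5a 53 0f 36.
Inner input = 5a 53 0f 36 ∥ 1b 6b 5d b6 0e.
Inner hash: sum = 90+83+15+54+27+107+93+182+14 = 665; mod 256 = 153 → 99.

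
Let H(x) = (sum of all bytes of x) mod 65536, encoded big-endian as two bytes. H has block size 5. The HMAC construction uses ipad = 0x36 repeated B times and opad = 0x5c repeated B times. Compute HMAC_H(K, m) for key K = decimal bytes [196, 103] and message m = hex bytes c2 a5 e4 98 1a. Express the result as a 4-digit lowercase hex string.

Key decimal bytes [196, 103] = c4 67 is 2 bytes ≤ B = 5; zero-pad to 5 bytes: K' = c4 67 00 00 00.
K' ⊕ ipad = f2 51 36 36 36.  K' ⊕ opad = 98 3b 5c 5c 5c.
Inner input = (K'⊕ipad) ∥ m = f2 51 36 36 36 ∥ c2 a5 e4 98 1a.
Inner hash: sum = 242+81+54+54+54+194+165+228+152+26 = 1250 → 04 e2.
Outer input = (K'⊕opad) ∥ inner = 98 3b 5c 5c 5c ∥ 04 e2.
Outer hash (tag): sum = 152+59+92+92+92+4+226 = 717 → 02 cd.

02cd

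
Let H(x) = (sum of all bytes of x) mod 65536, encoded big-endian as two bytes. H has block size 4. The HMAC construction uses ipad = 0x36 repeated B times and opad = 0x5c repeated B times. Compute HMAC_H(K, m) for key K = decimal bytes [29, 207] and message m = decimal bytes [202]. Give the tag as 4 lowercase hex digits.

01e8

Key decimal bytes [29, 207] = 1d cf is 2 bytes ≤ B = 4; zero-pad to 4 bytes: K' = 1d cf 00 00.
K' ⊕ ipad = 2b f9 36 36.  K' ⊕ opad = 41 93 5c 5c.
Inner input = (K'⊕ipad) ∥ m = 2b f9 36 36 ∥ ca.
Inner hash: sum = 43+249+54+54+202 = 602 → 02 5a.
Outer input = (K'⊕opad) ∥ inner = 41 93 5c 5c ∥ 02 5a.
Outer hash (tag): sum = 65+147+92+92+2+90 = 488 → 01 e8.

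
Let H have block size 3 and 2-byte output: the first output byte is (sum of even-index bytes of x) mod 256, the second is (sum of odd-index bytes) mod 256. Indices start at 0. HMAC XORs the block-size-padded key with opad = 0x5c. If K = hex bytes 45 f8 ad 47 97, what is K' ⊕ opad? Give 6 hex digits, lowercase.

d5635c

Key hex bytes 45 f8 ad 47 97 is 5 bytes > B = 3, so hash it first: H(key) = 89 3f, then zero-pad to 3 bytes: K' = 89 3f 00.
XOR each byte with 0x5c: 89⊕5c=d5, 3f⊕5c=63, 00⊕5c=5c.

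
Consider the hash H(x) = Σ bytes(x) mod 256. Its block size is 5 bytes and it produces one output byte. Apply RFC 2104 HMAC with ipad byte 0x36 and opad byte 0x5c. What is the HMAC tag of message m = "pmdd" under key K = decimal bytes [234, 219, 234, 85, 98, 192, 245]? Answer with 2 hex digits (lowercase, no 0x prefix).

Key decimal bytes [234, 219, 234, 85, 98, 192, 245] = ea db ea 55 62 c0 f5 is 7 bytes > B = 5, so hash it first: H(key) = 1b, then zero-pad to 5 bytes: K' = 1b 00 00 00 00.
K' ⊕ ipad = 2d 36 36 36 36.  K' ⊕ opad = 47 5c 5c 5c 5c.
Inner input = (K'⊕ipad) ∥ m = 2d 36 36 36 36 ∥ 70 6d 64 64.
Inner hash: sum = 45+54+54+54+54+112+109+100+100 = 682; mod 256 = 170 → aa.
Outer input = (K'⊕opad) ∥ inner = 47 5c 5c 5c 5c ∥ aa.
Outer hash (tag): sum = 71+92+92+92+92+170 = 609; mod 256 = 97 → 61.

61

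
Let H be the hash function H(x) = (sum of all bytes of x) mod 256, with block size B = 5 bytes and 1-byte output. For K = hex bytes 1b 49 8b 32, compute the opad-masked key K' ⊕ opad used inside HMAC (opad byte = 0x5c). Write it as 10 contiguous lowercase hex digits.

Key hex bytes 1b 49 8b 32 is 4 bytes ≤ B = 5; zero-pad to 5 bytes: K' = 1b 49 8b 32 00.
XOR each byte with 0x5c: 1b⊕5c=47, 49⊕5c=15, 8b⊕5c=d7, 32⊕5c=6e, 00⊕5c=5c.

4715d76e5c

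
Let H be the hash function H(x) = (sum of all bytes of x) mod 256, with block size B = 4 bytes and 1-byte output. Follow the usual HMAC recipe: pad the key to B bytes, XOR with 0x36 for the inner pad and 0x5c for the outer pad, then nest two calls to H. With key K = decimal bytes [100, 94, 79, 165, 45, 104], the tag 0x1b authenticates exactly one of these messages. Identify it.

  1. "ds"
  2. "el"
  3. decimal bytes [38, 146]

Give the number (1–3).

2

Key decimal bytes [100, 94, 79, 165, 45, 104] = 64 5e 4f a5 2d 68 is 6 bytes > B = 4, so hash it first: H(key) = 4b, then zero-pad to 4 bytes: K' = 4b 00 00 00.
K' ⊕ ipad = 7d 36 36 36; K' ⊕ opad = 17 5c 5c 5c.
m1: inner = H(7d 36 36 36 64 73) = f6; tag = H(17 5c 5c 5c f6) = 21
m2: inner = H(7d 36 36 36 65 6c) = f0; tag = H(17 5c 5c 5c f0) = 1b ← matches
m3: inner = H(7d 36 36 36 26 92) = d7; tag = H(17 5c 5c 5c d7) = 02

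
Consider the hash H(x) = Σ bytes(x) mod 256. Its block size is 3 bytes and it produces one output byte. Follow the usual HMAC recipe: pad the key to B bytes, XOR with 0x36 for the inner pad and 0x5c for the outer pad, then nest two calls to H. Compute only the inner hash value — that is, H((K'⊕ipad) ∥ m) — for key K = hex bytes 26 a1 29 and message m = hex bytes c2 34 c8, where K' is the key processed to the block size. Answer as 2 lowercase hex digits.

84

Key hex bytes 26 a1 29 is exactly B = 3 bytes: K' = 26 a1 29.
K' ⊕ ipad = 10 97 1f.
Inner input = 10 97 1f ∥ c2 34 c8.
Inner hash: sum = 16+151+31+194+52+200 = 644; mod 256 = 132 → 84.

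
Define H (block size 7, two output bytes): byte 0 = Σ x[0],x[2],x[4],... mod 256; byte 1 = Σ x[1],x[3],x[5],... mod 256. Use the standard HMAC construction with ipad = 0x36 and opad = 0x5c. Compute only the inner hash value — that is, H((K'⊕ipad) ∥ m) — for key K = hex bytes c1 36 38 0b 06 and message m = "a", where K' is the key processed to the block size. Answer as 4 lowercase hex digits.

6bd4

Key hex bytes c1 36 38 0b 06 is 5 bytes ≤ B = 7; zero-pad to 7 bytes: K' = c1 36 38 0b 06 00 00.
K' ⊕ ipad = f7 00 0e 3d 30 36 36.
Inner input = f7 00 0e 3d 30 36 36 ∥ 61.
Inner hash: even-index sum = 363 mod 256 = 107; odd-index sum = 212 mod 256 = 212 → 6b d4.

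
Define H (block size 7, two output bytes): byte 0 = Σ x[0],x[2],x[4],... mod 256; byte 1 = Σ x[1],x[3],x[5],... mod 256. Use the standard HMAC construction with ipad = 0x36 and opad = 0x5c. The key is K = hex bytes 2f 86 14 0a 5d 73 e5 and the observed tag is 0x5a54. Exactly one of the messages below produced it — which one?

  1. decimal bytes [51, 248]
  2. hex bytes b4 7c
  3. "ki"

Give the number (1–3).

2

Key hex bytes 2f 86 14 0a 5d 73 e5 is exactly B = 7 bytes: K' = 2f 86 14 0a 5d 73 e5.
K' ⊕ ipad = 19 b0 22 3c 6b 45 d3; K' ⊕ opad = 73 da 48 56 01 2f b9.
m1: inner = H(19 b0 22 3c 6b 45 d3 33 f8) = 71 64; tag = H(73 da 48 56 01 2f b9 71 64) = d9d0
m2: inner = H(19 b0 22 3c 6b 45 d3 b4 7c) = f5 e5; tag = H(73 da 48 56 01 2f b9 f5 e5) = 5a54 ← matches
m3: inner = H(19 b0 22 3c 6b 45 d3 6b 69) = e2 9c; tag = H(73 da 48 56 01 2f b9 e2 9c) = 1141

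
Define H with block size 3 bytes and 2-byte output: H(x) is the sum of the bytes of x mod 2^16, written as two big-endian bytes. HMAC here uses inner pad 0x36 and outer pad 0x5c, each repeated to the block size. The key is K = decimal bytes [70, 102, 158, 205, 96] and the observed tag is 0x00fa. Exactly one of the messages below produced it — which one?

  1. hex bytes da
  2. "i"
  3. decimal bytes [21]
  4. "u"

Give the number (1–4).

2

Key decimal bytes [70, 102, 158, 205, 96] = 46 66 9e cd 60 is 5 bytes > B = 3, so hash it first: H(key) = 02 77, then zero-pad to 3 bytes: K' = 02 77 00.
K' ⊕ ipad = 34 41 36; K' ⊕ opad = 5e 2b 5c.
m1: inner = H(34 41 36 da) = 01 85; tag = H(5e 2b 5c 01 85) = 016b
m2: inner = H(34 41 36 69) = 01 14; tag = H(5e 2b 5c 01 14) = 00fa ← matches
m3: inner = H(34 41 36 15) = 00 c0; tag = H(5e 2b 5c 00 c0) = 01a5
m4: inner = H(34 41 36 75) = 01 20; tag = H(5e 2b 5c 01 20) = 0106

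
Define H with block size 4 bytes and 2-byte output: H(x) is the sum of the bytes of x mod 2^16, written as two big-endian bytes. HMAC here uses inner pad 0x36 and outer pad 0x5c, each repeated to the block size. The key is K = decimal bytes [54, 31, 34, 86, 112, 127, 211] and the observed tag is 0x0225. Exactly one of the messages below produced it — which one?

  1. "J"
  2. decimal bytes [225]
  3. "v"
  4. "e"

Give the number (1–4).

Key decimal bytes [54, 31, 34, 86, 112, 127, 211] = 36 1f 22 56 70 7f d3 is 7 bytes > B = 4, so hash it first: H(key) = 02 8f, then zero-pad to 4 bytes: K' = 02 8f 00 00.
K' ⊕ ipad = 34 b9 36 36; K' ⊕ opad = 5e d3 5c 5c.
m1: inner = H(34 b9 36 36 4a) = 01 a3; tag = H(5e d3 5c 5c 01 a3) = 028d
m2: inner = H(34 b9 36 36 e1) = 02 3a; tag = H(5e d3 5c 5c 02 3a) = 0225 ← matches
m3: inner = H(34 b9 36 36 76) = 01 cf; tag = H(5e d3 5c 5c 01 cf) = 02b9
m4: inner = H(34 b9 36 36 65) = 01 be; tag = H(5e d3 5c 5c 01 be) = 02a8

2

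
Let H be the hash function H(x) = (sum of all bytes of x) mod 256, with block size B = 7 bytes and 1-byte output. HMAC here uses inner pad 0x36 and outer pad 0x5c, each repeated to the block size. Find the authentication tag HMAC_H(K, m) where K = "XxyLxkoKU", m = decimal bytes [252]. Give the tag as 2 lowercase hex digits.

f4

Key "XxyLxkoKU" = 58 78 79 4c 78 6b 6f 4b 55 is 9 bytes > B = 7, so hash it first: H(key) = 87, then zero-pad to 7 bytes: K' = 87 00 00 00 00 00 00.
K' ⊕ ipad = b1 36 36 36 36 36 36.  K' ⊕ opad = db 5c 5c 5c 5c 5c 5c.
Inner input = (K'⊕ipad) ∥ m = b1 36 36 36 36 36 36 ∥ fc.
Inner hash: sum = 177+54+54+54+54+54+54+252 = 753; mod 256 = 241 → f1.
Outer input = (K'⊕opad) ∥ inner = db 5c 5c 5c 5c 5c 5c ∥ f1.
Outer hash (tag): sum = 219+92+92+92+92+92+92+241 = 1012; mod 256 = 244 → f4.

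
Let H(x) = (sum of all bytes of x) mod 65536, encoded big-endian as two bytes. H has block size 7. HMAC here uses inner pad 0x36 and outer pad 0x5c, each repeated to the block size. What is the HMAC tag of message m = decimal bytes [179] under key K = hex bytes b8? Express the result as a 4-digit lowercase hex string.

Key hex bytes b8 is 1 byte ≤ B = 7; zero-pad to 7 bytes: K' = b8 00 00 00 00 00 00.
K' ⊕ ipad = 8e 36 36 36 36 36 36.  K' ⊕ opad = e4 5c 5c 5c 5c 5c 5c.
Inner input = (K'⊕ipad) ∥ m = 8e 36 36 36 36 36 36 ∥ b3.
Inner hash: sum = 142+54+54+54+54+54+54+179 = 645 → 02 85.
Outer input = (K'⊕opad) ∥ inner = e4 5c 5c 5c 5c 5c 5c ∥ 02 85.
Outer hash (tag): sum = 228+92+92+92+92+92+92+2+133 = 915 → 03 93.

0393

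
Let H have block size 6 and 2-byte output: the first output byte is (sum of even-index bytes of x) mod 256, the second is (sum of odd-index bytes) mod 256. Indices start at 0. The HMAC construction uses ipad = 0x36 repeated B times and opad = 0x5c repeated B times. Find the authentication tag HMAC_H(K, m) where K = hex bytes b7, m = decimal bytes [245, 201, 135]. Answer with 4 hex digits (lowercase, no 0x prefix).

0c7f

Key hex bytes b7 is 1 byte ≤ B = 6; zero-pad to 6 bytes: K' = b7 00 00 00 00 00.
K' ⊕ ipad = 81 36 36 36 36 36.  K' ⊕ opad = eb 5c 5c 5c 5c 5c.
Inner input = (K'⊕ipad) ∥ m = 81 36 36 36 36 36 ∥ f5 c9 87.
Inner hash: even-index sum = 617 mod 256 = 105; odd-index sum = 363 mod 256 = 107 → 69 6b.
Outer input = (K'⊕opad) ∥ inner = eb 5c 5c 5c 5c 5c ∥ 69 6b.
Outer hash (tag): even-index sum = 524 mod 256 = 12; odd-index sum = 383 mod 256 = 127 → 0c 7f.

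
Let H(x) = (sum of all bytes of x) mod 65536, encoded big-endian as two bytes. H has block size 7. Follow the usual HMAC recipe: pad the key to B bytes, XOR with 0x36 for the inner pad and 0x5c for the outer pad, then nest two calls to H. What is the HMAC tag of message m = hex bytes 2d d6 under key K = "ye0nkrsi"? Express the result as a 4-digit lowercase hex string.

02df

Key "ye0nkrsi" = 79 65 30 6e 6b 72 73 69 is 8 bytes > B = 7, so hash it first: H(key) = 03 35, then zero-pad to 7 bytes: K' = 03 35 00 00 00 00 00.
K' ⊕ ipad = 35 03 36 36 36 36 36.  K' ⊕ opad = 5f 69 5c 5c 5c 5c 5c.
Inner input = (K'⊕ipad) ∥ m = 35 03 36 36 36 36 36 ∥ 2d d6.
Inner hash: sum = 53+3+54+54+54+54+54+45+214 = 585 → 02 49.
Outer input = (K'⊕opad) ∥ inner = 5f 69 5c 5c 5c 5c 5c ∥ 02 49.
Outer hash (tag): sum = 95+105+92+92+92+92+92+2+73 = 735 → 02 df.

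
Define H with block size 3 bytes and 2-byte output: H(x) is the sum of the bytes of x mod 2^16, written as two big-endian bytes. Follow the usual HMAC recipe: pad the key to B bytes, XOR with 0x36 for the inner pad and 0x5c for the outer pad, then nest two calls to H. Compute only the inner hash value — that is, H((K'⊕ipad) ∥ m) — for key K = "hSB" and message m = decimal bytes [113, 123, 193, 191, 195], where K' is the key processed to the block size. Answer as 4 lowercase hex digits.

0466

Key "hSB" = 68 53 42 is exactly B = 3 bytes: K' = 68 53 42.
K' ⊕ ipad = 5e 65 74.
Inner input = 5e 65 74 ∥ 71 7b c1 bf c3.
Inner hash: sum = 94+101+116+113+123+193+191+195 = 1126 → 04 66.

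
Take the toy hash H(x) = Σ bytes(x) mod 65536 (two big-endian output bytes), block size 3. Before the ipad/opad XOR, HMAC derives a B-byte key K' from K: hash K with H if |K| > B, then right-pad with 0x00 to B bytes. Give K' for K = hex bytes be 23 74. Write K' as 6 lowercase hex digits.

be2374

Key hex bytes be 23 74 is exactly B = 3 bytes: K' = be 23 74.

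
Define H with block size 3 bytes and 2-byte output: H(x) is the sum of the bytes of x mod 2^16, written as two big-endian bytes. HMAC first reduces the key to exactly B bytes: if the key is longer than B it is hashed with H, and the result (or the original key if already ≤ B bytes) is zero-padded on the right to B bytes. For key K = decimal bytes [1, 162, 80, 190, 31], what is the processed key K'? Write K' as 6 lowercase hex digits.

|K| = 5 > B = 3, so first hash the key.
H(K): sum = 1+162+80+190+31 = 464 → 01 d0.
Zero-pad H(K) = 01 d0 to 3 bytes: K' = 01 d0 00.

01d000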